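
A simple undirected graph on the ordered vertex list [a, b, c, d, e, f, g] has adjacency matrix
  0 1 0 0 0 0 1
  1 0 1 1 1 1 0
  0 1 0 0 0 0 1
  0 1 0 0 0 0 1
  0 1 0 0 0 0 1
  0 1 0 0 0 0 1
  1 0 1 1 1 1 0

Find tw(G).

A width-2 tree decomposition is:
Bags: B1 = {b, f, g}  B2 = {b, e, g}  B3 = {a, b, g}  B4 = {b, d, g}  B5 = {b, c, g}
Tree: B1–B2, B2–B3, B3–B4, B4–B5
Each bag holds 3 vertices, so the decomposition has width 2, which upper-bounds the treewidth. Since b–f–g–e–b is a cycle in G, G is not acyclic. Forests are exactly the graphs of treewidth ≤ 1, so tw(G) ≥ 2. The upper and lower bounds meet at 2, so that is the treewidth.

2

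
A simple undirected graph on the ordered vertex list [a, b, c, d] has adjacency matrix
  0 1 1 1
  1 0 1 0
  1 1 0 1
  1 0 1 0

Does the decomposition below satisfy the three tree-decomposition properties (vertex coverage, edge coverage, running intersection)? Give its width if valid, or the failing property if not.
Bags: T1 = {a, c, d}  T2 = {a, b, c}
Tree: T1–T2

Yes; width 2.

Vertex coverage: the bags together contain {a, b, c, d}, the full vertex set. Edge coverage: each edge of G has both endpoints in at least one bag. Running intersection: for every vertex, the bags containing it form a connected subtree. All three properties hold, so this is a valid tree decomposition of width max|bag| − 1 = 2, and hence tw(G) ≤ 2.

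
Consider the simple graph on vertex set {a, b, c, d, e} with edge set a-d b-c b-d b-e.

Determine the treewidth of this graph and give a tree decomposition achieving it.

Each bag holds 2 vertices, so the decomposition has width 1, which upper-bounds the treewidth. Any graph with an edge has treewidth ≥ 1, and G has the edge b–d. Combining the bounds, tw(G) = 1.

Treewidth 1.
One such decomposition:
Bags: B1 = {b, d}  B2 = {b, c}  B3 = {b, e}  B4 = {a, d}
Tree: B1–B2, B1–B3, B1–B4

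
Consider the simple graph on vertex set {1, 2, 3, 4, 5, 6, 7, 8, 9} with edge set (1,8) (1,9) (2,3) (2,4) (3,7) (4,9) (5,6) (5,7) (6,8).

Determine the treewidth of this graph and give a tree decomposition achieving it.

Treewidth 2.
Bags: B1 = {1, 8, 9}  B2 = {4, 8, 9}  B3 = {2, 4, 8}  B4 = {2, 3, 8}  B5 = {3, 7, 8}  B6 = {5, 7, 8}  B7 = {5, 6, 8}
Tree: B1–B2, B2–B3, B3–B4, B4–B5, B5–B6, B6–B7

Each bag holds 3 vertices, so the decomposition has width 2, which upper-bounds the treewidth. Since 8–1–9–4–2–3–7–5–6–8 is a cycle in G, G is not acyclic. Forests are exactly the graphs of treewidth ≤ 1, so tw(G) ≥ 2. Therefore the treewidth is 2.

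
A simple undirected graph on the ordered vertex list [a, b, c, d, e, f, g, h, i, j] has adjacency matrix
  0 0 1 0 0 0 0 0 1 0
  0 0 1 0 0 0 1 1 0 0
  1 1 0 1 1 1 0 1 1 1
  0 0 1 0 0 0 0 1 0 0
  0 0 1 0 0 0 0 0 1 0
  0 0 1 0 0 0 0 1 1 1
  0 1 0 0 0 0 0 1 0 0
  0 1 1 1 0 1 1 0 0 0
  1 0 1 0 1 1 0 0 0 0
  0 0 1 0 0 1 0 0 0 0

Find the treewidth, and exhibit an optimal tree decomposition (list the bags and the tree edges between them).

Every bag has size at most 3, so the width is 3 − 1 = 2 and tw(G) ≤ 2. For the lower bound, the 3 vertices {b, g, h} are pairwise adjacent, and any tree decomposition puts a clique entirely inside one bag — forcing width ≥ 2. Combining the bounds, tw(G) = 2.

Treewidth 2.
One such decomposition:
Bags: B1 = {c, f, h}  B2 = {c, f, i}  B3 = {c, d, h}  B4 = {a, c, i}  B5 = {b, c, h}  B6 = {c, e, i}  B7 = {c, f, j}  B8 = {b, g, h}
Tree: B1–B2, B1–B3, B2–B4, B1–B5, B4–B6, B2–B7, B5–B8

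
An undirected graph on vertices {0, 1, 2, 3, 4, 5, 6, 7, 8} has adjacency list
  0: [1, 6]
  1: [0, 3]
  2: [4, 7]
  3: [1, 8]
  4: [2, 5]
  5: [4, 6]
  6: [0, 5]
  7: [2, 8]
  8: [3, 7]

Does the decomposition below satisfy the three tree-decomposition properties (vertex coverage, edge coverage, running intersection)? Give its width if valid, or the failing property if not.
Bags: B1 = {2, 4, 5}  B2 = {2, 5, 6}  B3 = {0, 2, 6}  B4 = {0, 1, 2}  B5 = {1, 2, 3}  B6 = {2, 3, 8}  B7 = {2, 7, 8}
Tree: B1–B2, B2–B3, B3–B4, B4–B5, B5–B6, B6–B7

Vertex coverage: the bags together contain {0, 1, 2, 3, 4, 5, 6, 7, 8}, the full vertex set. Edge coverage: each edge of G has both endpoints in at least one bag. Running intersection: for every vertex, the bags containing it form a connected subtree. All three properties hold, so this is a valid tree decomposition of width max|bag| − 1 = 2, and hence tw(G) ≤ 2.

Yes; width 2.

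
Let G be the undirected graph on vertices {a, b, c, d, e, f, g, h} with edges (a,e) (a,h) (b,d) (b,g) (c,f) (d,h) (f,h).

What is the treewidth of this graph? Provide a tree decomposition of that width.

Every bag has size at most 2, so the width is 2 − 1 = 1 and tw(G) ≤ 1. Since G has at least one edge (e.g. a–h), it is not an edgeless graph, so tw(G) ≥ 1. Hence tw(G) = 1 exactly.

Treewidth 1.
One optimal decomposition is:
Bags: B1 = {a, h}  B2 = {d, h}  B3 = {b, d}  B4 = {f, h}  B5 = {a, e}  B6 = {b, g}  B7 = {c, f}
Tree: B1–B2, B2–B3, B2–B4, B1–B5, B3–B6, B4–B7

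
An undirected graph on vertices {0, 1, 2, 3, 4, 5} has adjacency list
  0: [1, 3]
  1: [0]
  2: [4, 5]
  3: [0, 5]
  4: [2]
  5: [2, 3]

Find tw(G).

1

A width-1 tree decomposition is:
Bags: B1 = {0, 1}  B2 = {0, 3}  B3 = {3, 5}  B4 = {2, 5}  B5 = {2, 4}
Tree: B1–B2, B2–B3, B3–B4, B4–B5
The largest bag has 2 vertices, giving width 1; this decomposition certifies tw(G) ≤ 1. G has an edge, so its treewidth is at least 1. Combining the bounds, tw(G) = 1.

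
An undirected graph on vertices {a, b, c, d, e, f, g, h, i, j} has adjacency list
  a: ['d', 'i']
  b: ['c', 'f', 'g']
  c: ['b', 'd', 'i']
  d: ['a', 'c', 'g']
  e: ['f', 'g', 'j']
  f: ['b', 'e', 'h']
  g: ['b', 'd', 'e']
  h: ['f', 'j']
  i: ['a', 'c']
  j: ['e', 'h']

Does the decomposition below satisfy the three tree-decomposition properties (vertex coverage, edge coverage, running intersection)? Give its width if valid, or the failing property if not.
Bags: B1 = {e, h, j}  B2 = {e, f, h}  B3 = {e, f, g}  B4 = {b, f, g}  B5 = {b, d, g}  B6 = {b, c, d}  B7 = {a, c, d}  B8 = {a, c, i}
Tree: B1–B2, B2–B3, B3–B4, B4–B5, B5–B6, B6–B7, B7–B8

Checking the three conditions: (i) the bags cover all of {a, b, c, d, e, f, g, h, i, j}; (ii) for each edge, some bag contains both endpoints; (iii) the bags containing any fixed vertex form a subtree. All hold, so the decomposition is valid with width 3 − 1 = 2.

Yes; width 2.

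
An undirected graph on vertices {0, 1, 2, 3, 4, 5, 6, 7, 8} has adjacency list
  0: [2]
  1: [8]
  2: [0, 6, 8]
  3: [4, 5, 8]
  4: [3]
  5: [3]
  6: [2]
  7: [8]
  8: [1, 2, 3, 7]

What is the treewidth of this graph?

A width-1 tree decomposition is:
Bags: B1 = {3, 8}  B2 = {1, 8}  B3 = {2, 8}  B4 = {0, 2}  B5 = {3, 4}  B6 = {7, 8}  B7 = {3, 5}  B8 = {2, 6}
Tree: B1–B2, B1–B3, B3–B4, B1–B5, B3–B6, B5–B7, B3–B8
Every bag has size at most 2, so the width is 2 − 1 = 1 and tw(G) ≤ 1. G has an edge, so its treewidth is at least 1. Therefore the treewidth is 1.

1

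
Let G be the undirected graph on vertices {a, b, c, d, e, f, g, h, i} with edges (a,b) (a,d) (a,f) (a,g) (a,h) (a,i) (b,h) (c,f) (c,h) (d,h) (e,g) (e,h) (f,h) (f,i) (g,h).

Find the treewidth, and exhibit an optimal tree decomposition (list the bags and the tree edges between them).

The largest bag has 3 vertices, giving width 2; this decomposition certifies tw(G) ≤ 2. Conversely, {e, g, h} is a clique of size 3, and the vertices of any clique must share a bag in every tree decomposition; so some bag has ≥ 3 vertices and tw(G) ≥ 2. The upper and lower bounds meet at 2, so that is the treewidth.

Treewidth 2.
One optimal decomposition is:
Bags: B1 = {a, f, h}  B2 = {a, f, i}  B3 = {a, g, h}  B4 = {a, d, h}  B5 = {c, f, h}  B6 = {a, b, h}  B7 = {e, g, h}
Tree: B1–B2, B1–B3, B1–B4, B1–B5, B3–B6, B3–B7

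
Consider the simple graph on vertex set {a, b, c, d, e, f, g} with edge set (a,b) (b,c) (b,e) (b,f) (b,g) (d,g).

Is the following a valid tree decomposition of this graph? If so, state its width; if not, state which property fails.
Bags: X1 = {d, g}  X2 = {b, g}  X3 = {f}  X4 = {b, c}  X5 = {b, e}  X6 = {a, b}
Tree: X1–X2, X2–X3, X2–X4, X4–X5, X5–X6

A tree decomposition must satisfy three properties: every vertex lies in some bag; for every edge, both endpoints lie together in some bag; and for every vertex, the bags containing it form a connected subtree. Here edge (b,f) lies in no bag, so the decomposition is invalid.

No — edge (b,f) lies in no bag.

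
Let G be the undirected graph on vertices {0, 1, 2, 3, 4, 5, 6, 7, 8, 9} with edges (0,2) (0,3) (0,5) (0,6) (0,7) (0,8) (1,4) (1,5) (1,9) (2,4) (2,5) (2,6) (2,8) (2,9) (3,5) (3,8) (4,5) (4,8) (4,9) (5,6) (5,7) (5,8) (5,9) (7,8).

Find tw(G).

A width-3 tree decomposition is:
Bags: B1 = {0, 2, 5, 8}  B2 = {0, 5, 7, 8}  B3 = {2, 4, 5, 8}  B4 = {0, 2, 5, 6}  B5 = {2, 4, 5, 9}  B6 = {0, 3, 5, 8}  B7 = {1, 4, 5, 9}
Tree: B1–B2, B1–B3, B1–B4, B3–B5, B1–B6, B5–B7
The largest bag has 4 vertices, giving width 3; this decomposition certifies tw(G) ≤ 3. For the lower bound, the 4 vertices {0, 2, 5, 8} are pairwise adjacent, and any tree decomposition puts a clique entirely inside one bag — forcing width ≥ 3. Hence tw(G) = 3 exactly.

3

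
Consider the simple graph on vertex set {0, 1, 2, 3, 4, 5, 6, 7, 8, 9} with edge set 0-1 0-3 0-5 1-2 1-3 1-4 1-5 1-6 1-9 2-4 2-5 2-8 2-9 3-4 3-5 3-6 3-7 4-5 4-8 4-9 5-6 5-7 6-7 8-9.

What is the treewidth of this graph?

A width-3 tree decomposition is:
Bags: B1 = {1, 2, 4, 9}  B2 = {1, 2, 4, 5}  B3 = {2, 4, 8, 9}  B4 = {1, 3, 4, 5}  B5 = {0, 1, 3, 5}  B6 = {1, 3, 5, 6}  B7 = {3, 5, 6, 7}
Tree: B1–B2, B1–B3, B2–B4, B4–B5, B5–B6, B6–B7
Every bag has size at most 4, so the width is 4 − 1 = 3 and tw(G) ≤ 3. Conversely, {2, 4, 8, 9} is a clique of size 4, and the vertices of any clique must share a bag in every tree decomposition; so some bag has ≥ 4 vertices and tw(G) ≥ 3. Therefore the treewidth is 3.

3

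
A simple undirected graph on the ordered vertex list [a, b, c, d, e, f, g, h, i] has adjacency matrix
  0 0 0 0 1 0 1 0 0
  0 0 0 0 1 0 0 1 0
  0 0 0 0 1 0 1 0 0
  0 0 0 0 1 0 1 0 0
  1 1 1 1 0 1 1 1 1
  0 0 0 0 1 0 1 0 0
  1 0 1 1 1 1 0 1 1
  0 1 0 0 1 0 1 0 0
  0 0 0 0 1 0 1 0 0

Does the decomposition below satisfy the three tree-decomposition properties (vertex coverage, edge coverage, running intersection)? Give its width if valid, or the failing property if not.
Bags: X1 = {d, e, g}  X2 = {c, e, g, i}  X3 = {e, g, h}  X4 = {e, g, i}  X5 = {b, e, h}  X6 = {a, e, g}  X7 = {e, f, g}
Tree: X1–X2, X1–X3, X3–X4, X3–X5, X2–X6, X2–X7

A tree decomposition must satisfy three properties: every vertex lies in some bag; for every edge, both endpoints lie together in some bag; and for every vertex, the bags containing it form a connected subtree. Here bags containing vertex i are not connected in the tree, so the decomposition is invalid.

No — bags containing vertex i are not connected in the tree.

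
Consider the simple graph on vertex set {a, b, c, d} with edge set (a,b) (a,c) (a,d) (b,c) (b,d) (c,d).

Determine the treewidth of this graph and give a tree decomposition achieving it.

With just one bag of size 4, the width is 4 − 1 = 3, so tw(G) ≤ 3. Conversely, {a, b, c, d} is a clique of size 4, and the vertices of any clique must share a bag in every tree decomposition; so some bag has ≥ 4 vertices and tw(G) ≥ 3. Combining the bounds, tw(G) = 3.

Treewidth 3.
One such decomposition:
Bags: B1 = {a, b, c, d}
Tree: (single bag)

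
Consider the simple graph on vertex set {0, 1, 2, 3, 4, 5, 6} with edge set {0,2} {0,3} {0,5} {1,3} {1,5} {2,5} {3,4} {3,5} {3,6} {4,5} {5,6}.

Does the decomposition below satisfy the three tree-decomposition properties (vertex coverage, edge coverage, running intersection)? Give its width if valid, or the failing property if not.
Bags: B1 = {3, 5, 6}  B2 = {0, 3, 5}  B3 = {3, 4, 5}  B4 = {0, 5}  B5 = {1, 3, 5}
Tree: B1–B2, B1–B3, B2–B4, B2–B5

A tree decomposition must satisfy three properties: every vertex lies in some bag; for every edge, both endpoints lie together in some bag; and for every vertex, the bags containing it form a connected subtree. Here vertex 2 appears in no bag, so the decomposition is invalid.

No — vertex 2 appears in no bag.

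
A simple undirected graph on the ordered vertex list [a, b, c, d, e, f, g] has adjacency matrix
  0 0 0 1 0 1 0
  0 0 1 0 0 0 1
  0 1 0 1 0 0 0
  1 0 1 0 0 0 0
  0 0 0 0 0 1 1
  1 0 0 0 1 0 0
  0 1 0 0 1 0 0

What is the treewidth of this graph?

A width-2 tree decomposition is:
Bags: B1 = {b, e, g}  B2 = {b, c, e}  B3 = {c, d, e}  B4 = {a, d, e}  B5 = {a, e, f}
Tree: B1–B2, B2–B3, B3–B4, B4–B5
Each bag holds 3 vertices, so the decomposition has width 2, which upper-bounds the treewidth. The edges e–g–b–c–d–a–f–e form a cycle, so G is not a tree and its treewidth is at least 2. Therefore the treewidth is 2.

2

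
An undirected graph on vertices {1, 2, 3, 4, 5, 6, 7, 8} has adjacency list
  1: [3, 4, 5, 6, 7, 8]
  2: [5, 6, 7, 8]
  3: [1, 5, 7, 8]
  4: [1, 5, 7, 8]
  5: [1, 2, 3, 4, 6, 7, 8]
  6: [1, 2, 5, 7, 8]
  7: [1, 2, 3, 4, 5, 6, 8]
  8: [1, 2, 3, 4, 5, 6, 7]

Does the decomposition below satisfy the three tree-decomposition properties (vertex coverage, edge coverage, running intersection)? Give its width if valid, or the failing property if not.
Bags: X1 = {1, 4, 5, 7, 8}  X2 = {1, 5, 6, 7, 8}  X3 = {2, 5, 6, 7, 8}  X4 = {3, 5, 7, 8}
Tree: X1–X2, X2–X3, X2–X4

No — edge (1,3) lies in no bag.

A tree decomposition must satisfy three properties: every vertex lies in some bag; for every edge, both endpoints lie together in some bag; and for every vertex, the bags containing it form a connected subtree. Here edge (1,3) lies in no bag, so the decomposition is invalid.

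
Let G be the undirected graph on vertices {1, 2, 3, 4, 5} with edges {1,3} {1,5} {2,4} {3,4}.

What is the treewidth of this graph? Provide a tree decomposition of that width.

Treewidth 1.
One optimal decomposition is:
Bags: B1 = {2, 4}  B2 = {3, 4}  B3 = {1, 3}  B4 = {1, 5}
Tree: B1–B2, B2–B3, B3–B4

Each bag holds 2 vertices, so the decomposition has width 1, which upper-bounds the treewidth. Since G has at least one edge (e.g. 2–4), it is not an edgeless graph, so tw(G) ≥ 1. The upper and lower bounds meet at 1, so that is the treewidth.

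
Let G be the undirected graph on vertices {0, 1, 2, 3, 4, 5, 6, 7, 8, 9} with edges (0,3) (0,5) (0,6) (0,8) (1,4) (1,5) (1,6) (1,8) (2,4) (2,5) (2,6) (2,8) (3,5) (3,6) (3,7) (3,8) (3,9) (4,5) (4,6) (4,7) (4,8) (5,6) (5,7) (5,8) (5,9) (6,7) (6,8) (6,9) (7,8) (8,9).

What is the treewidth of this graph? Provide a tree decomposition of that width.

Each bag holds 5 vertices, so the decomposition has width 4, which upper-bounds the treewidth. For the lower bound, the 5 vertices {1, 4, 5, 6, 8} are pairwise adjacent, and any tree decomposition puts a clique entirely inside one bag — forcing width ≥ 4. The upper and lower bounds meet at 4, so that is the treewidth.

Treewidth 4.
One such decomposition:
Bags: B1 = {4, 5, 6, 7, 8}  B2 = {3, 5, 6, 7, 8}  B3 = {0, 3, 5, 6, 8}  B4 = {3, 5, 6, 8, 9}  B5 = {2, 4, 5, 6, 8}  B6 = {1, 4, 5, 6, 8}
Tree: B1–B2, B2–B3, B3–B4, B1–B5, B1–B6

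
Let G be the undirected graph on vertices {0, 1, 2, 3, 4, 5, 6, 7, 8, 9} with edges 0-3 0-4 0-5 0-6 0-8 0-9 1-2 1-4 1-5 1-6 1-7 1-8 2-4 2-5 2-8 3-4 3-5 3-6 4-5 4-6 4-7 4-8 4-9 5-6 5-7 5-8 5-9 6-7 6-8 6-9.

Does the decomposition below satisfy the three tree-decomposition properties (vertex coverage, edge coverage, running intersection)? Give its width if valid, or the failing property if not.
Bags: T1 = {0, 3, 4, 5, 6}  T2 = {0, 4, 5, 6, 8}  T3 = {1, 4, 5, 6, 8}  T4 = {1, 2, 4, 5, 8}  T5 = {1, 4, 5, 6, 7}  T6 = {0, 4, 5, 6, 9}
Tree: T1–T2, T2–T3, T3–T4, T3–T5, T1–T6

Yes; width 4.

Every vertex of G appears in some bag (union = {0, 1, 2, 3, 4, 5, 6, 7, 8, 9}); every edge is covered by a bag; and for each vertex v the set of bags containing v is connected in the bag tree. The decomposition is therefore valid. The largest bag has 5 vertices, so the width is 4.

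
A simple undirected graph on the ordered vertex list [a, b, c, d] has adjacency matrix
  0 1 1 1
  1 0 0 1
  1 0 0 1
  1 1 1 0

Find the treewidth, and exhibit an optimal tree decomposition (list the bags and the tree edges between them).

The largest bag has 3 vertices, giving width 2; this decomposition certifies tw(G) ≤ 2. Conversely, {a, c, d} is a clique of size 3, and the vertices of any clique must share a bag in every tree decomposition; so some bag has ≥ 3 vertices and tw(G) ≥ 2. Hence tw(G) = 2 exactly.

Treewidth 2.
Bags: B1 = {a, c, d}  B2 = {a, b, d}
Tree: B1–B2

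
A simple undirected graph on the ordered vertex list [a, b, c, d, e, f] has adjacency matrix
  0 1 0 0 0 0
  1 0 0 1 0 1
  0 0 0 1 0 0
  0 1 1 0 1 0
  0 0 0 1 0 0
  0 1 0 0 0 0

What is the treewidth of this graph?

A width-1 tree decomposition is:
Bags: B1 = {c, d}  B2 = {b, d}  B3 = {b, f}  B4 = {a, b}  B5 = {d, e}
Tree: B1–B2, B2–B3, B3–B4, B1–B5
Each bag holds 2 vertices, so the decomposition has width 1, which upper-bounds the treewidth. Any graph with an edge has treewidth ≥ 1, and G has the edge c–d. Therefore the treewidth is 1.

1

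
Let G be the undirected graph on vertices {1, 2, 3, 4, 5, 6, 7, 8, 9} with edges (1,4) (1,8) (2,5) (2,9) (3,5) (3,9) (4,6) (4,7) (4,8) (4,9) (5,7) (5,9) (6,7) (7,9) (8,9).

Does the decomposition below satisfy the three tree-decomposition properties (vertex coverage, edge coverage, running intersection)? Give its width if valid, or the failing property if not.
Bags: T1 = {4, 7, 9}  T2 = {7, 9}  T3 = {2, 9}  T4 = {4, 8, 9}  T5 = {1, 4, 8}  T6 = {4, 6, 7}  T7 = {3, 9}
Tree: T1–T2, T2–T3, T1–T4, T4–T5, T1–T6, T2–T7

No — vertex 5 appears in no bag.

A tree decomposition must satisfy three properties: every vertex lies in some bag; for every edge, both endpoints lie together in some bag; and for every vertex, the bags containing it form a connected subtree. Here vertex 5 appears in no bag, so the decomposition is invalid.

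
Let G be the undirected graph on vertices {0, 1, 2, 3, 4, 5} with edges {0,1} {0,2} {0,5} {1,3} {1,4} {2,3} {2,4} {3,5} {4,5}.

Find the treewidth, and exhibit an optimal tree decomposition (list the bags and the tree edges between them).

Treewidth 3.
One such decomposition:
Bags: B1 = {1, 2, 3, 5}  B2 = {0, 1, 2, 5}  B3 = {1, 2, 4, 5}
Tree: B1–B2, B2–B3

Every bag has size at most 4, so the width is 4 − 1 = 3 and tw(G) ≤ 3. For the lower bound: the 4 vertex sets {3,5}, {0,2}, {1}, {4} are disjoint, each induces a connected subgraph, and every pair is joined by at least one edge of G. Contracting each set to a single vertex therefore yields K_{4} as a minor, and since treewidth is minor-monotone, tw(G) ≥ tw(K_{4}) = 3. Therefore the treewidth is 3.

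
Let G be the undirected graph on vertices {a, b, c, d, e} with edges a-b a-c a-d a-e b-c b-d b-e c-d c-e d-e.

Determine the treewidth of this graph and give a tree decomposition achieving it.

With just one bag of size 5, the width is 5 − 1 = 4, so tw(G) ≤ 4. For the lower bound, the 5 vertices {a, b, c, d, e} are pairwise adjacent, and any tree decomposition puts a clique entirely inside one bag — forcing width ≥ 4. Hence tw(G) = 4 exactly.

Treewidth 4.
One such decomposition:
Bags: B1 = {a, b, c, d, e}
Tree: (single bag)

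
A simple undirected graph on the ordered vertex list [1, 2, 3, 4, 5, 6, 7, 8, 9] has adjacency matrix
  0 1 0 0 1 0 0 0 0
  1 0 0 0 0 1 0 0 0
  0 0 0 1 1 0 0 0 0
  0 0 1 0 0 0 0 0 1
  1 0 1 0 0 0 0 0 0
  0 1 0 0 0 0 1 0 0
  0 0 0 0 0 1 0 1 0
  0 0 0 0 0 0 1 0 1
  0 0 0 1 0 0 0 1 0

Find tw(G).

A width-2 tree decomposition is:
Bags: B1 = {1, 3, 5}  B2 = {1, 2, 3}  B3 = {2, 3, 6}  B4 = {3, 6, 7}  B5 = {3, 7, 8}  B6 = {3, 8, 9}  B7 = {3, 4, 9}
Tree: B1–B2, B2–B3, B3–B4, B4–B5, B5–B6, B6–B7
The largest bag has 3 vertices, giving width 2; this decomposition certifies tw(G) ≤ 2. For the lower bound, G contains the cycle 3–5–1–2–6–7–8–9–4–3, so G is not a forest; only forests have treewidth ≤ 1, hence tw(G) ≥ 2. The upper and lower bounds meet at 2, so that is the treewidth.

2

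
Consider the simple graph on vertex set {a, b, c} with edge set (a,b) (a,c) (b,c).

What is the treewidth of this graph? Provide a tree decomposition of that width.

Treewidth 2.
One such decomposition:
Bags: B1 = {a, b, c}
Tree: (single bag)

A single bag containing all 3 vertices is trivially a valid decomposition of width 2. Conversely, {a, b, c} is a clique of size 3, and the vertices of any clique must share a bag in every tree decomposition; so some bag has ≥ 3 vertices and tw(G) ≥ 2. The upper and lower bounds meet at 2, so that is the treewidth.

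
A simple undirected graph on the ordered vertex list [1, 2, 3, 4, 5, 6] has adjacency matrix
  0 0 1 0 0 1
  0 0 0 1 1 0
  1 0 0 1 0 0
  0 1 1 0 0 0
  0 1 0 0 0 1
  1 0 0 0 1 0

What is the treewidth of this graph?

A width-2 tree decomposition is:
Bags: B1 = {1, 3, 4}  B2 = {1, 2, 4}  B3 = {1, 2, 5}  B4 = {1, 5, 6}
Tree: B1–B2, B2–B3, B3–B4
Each bag holds 3 vertices, so the decomposition has width 2, which upper-bounds the treewidth. The edges 1–3–4–2–5–6–1 form a cycle, so G is not a tree and its treewidth is at least 2. Hence tw(G) = 2 exactly.

2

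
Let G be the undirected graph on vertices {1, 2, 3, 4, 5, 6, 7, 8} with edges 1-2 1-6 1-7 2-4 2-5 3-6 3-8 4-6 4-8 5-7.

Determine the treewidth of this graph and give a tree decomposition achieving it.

Treewidth 2.
Bags: B1 = {3, 6, 8}  B2 = {4, 6, 8}  B3 = {1, 4, 6}  B4 = {1, 2, 4}  B5 = {1, 2, 7}  B6 = {2, 5, 7}
Tree: B1–B2, B2–B3, B3–B4, B4–B5, B5–B6

The largest bag has 3 vertices, giving width 2; this decomposition certifies tw(G) ≤ 2. The edges 3–8–4–6–3 form a cycle, so G is not a tree and its treewidth is at least 2. The upper and lower bounds meet at 2, so that is the treewidth.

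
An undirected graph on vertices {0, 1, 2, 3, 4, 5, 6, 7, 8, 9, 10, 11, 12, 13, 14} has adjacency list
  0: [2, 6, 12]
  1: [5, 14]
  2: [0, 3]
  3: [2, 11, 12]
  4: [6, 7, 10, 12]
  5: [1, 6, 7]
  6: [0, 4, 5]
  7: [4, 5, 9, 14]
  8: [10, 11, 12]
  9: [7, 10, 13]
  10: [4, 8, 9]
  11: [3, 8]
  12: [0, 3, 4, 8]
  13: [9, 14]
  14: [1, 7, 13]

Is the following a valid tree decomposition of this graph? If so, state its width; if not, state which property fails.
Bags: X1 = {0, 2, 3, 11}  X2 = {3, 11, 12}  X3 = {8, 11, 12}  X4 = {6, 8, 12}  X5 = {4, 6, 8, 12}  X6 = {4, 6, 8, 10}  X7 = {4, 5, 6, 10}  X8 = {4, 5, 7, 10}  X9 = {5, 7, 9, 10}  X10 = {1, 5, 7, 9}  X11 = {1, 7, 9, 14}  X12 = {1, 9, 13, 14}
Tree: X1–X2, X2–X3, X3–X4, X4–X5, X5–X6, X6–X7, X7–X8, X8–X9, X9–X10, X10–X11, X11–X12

A tree decomposition must satisfy three properties: every vertex lies in some bag; for every edge, both endpoints lie together in some bag; and for every vertex, the bags containing it form a connected subtree. Here edge (0,12) lies in no bag, so the decomposition is invalid.

No — edge (0,12) lies in no bag.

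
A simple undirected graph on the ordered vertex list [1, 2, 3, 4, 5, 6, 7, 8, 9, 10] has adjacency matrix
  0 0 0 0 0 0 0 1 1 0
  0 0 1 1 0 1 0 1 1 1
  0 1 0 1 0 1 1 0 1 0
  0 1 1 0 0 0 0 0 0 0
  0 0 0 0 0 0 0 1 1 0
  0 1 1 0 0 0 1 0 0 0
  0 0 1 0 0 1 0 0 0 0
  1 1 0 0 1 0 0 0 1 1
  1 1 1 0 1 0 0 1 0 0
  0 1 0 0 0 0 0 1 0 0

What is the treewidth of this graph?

A width-2 tree decomposition is:
Bags: B1 = {2, 3, 6}  B2 = {2, 3, 4}  B3 = {2, 3, 9}  B4 = {3, 6, 7}  B5 = {2, 8, 9}  B6 = {5, 8, 9}  B7 = {2, 8, 10}  B8 = {1, 8, 9}
Tree: B1–B2, B1–B3, B1–B4, B3–B5, B5–B6, B5–B7, B6–B8
The largest bag has 3 vertices, giving width 2; this decomposition certifies tw(G) ≤ 2. For the lower bound, the 3 vertices {1, 8, 9} are pairwise adjacent, and any tree decomposition puts a clique entirely inside one bag — forcing width ≥ 2. Therefore the treewidth is 2.

2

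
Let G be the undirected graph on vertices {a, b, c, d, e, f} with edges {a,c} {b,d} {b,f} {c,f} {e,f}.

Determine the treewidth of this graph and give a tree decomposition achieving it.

Treewidth 1.
One optimal decomposition is:
Bags: B1 = {e, f}  B2 = {b, f}  B3 = {b, d}  B4 = {c, f}  B5 = {a, c}
Tree: B1–B2, B2–B3, B2–B4, B4–B5

The largest bag has 2 vertices, giving width 1; this decomposition certifies tw(G) ≤ 1. Any graph with an edge has treewidth ≥ 1, and G has the edge f–e. Therefore the treewidth is 1.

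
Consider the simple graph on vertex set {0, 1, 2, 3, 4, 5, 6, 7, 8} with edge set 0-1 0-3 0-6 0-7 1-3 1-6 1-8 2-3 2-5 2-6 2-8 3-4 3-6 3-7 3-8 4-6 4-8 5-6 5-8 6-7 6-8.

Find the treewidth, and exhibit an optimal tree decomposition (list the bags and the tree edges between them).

The largest bag has 4 vertices, giving width 3; this decomposition certifies tw(G) ≤ 3. Conversely, {0, 1, 3, 6} is a clique of size 4, and the vertices of any clique must share a bag in every tree decomposition; so some bag has ≥ 4 vertices and tw(G) ≥ 3. The upper and lower bounds meet at 3, so that is the treewidth.

Treewidth 3.
Bags: B1 = {2, 3, 6, 8}  B2 = {1, 3, 6, 8}  B3 = {0, 1, 3, 6}  B4 = {2, 5, 6, 8}  B5 = {0, 3, 6, 7}  B6 = {3, 4, 6, 8}
Tree: B1–B2, B2–B3, B1–B4, B3–B5, B2–B6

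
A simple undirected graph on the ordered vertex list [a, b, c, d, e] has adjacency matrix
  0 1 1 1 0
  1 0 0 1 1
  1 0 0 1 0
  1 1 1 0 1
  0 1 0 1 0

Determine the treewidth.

2

A width-2 tree decomposition is:
Bags: B1 = {a, c, d}  B2 = {a, b, d}  B3 = {b, d, e}
Tree: B1–B2, B2–B3
The largest bag has 3 vertices, giving width 2; this decomposition certifies tw(G) ≤ 2. Conversely, {b, d, e} is a clique of size 3, and the vertices of any clique must share a bag in every tree decomposition; so some bag has ≥ 3 vertices and tw(G) ≥ 2. Combining the bounds, tw(G) = 2.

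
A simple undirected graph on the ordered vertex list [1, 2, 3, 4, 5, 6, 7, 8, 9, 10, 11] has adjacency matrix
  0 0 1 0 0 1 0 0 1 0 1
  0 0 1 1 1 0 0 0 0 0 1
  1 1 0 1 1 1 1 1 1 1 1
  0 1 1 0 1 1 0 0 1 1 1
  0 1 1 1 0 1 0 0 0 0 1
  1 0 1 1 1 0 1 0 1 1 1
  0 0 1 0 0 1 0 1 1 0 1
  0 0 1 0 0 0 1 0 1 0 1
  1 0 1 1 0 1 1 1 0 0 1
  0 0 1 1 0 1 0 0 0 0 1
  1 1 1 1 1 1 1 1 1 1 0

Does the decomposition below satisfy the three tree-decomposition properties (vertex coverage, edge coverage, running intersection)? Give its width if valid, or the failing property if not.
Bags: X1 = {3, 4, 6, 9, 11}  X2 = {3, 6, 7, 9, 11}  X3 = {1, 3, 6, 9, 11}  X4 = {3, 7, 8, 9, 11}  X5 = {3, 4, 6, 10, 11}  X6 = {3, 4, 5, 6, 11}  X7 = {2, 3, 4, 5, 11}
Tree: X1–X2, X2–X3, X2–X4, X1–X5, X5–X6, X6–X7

Checking the three conditions: (i) the bags cover all of {1, 2, 3, 4, 5, 6, 7, 8, 9, 10, 11}; (ii) for each edge, some bag contains both endpoints; (iii) the bags containing any fixed vertex form a subtree. All hold, so the decomposition is valid with width 5 − 1 = 4.

Yes; width 4.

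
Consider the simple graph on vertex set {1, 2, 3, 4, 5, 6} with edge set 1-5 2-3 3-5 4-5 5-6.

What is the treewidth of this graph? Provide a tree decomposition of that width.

Each bag holds 2 vertices, so the decomposition has width 1, which upper-bounds the treewidth. Since G has at least one edge (e.g. 5–4), it is not an edgeless graph, so tw(G) ≥ 1. Combining the bounds, tw(G) = 1.

Treewidth 1.
One such decomposition:
Bags: B1 = {4, 5}  B2 = {3, 5}  B3 = {1, 5}  B4 = {2, 3}  B5 = {5, 6}
Tree: B1–B2, B1–B3, B2–B4, B1–B5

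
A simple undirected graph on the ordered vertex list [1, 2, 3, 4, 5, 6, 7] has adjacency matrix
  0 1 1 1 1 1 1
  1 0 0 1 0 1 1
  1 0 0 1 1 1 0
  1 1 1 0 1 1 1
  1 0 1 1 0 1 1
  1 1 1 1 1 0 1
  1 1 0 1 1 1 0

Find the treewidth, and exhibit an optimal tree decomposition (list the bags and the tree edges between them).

Every bag has size at most 5, so the width is 5 − 1 = 4 and tw(G) ≤ 4. Conversely, {1, 2, 4, 6, 7} is a clique of size 5, and the vertices of any clique must share a bag in every tree decomposition; so some bag has ≥ 5 vertices and tw(G) ≥ 4. The upper and lower bounds meet at 4, so that is the treewidth.

Treewidth 4.
Bags: B1 = {1, 4, 5, 6, 7}  B2 = {1, 2, 4, 6, 7}  B3 = {1, 3, 4, 5, 6}
Tree: B1–B2, B1–B3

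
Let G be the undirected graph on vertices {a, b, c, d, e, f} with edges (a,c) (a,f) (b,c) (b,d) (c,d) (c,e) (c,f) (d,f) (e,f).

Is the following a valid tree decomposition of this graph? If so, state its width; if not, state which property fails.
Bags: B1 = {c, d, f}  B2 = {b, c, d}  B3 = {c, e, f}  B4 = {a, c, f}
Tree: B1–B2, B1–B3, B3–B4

Vertex coverage: the bags together contain {a, b, c, d, e, f}, the full vertex set. Edge coverage: each edge of G has both endpoints in at least one bag. Running intersection: for every vertex, the bags containing it form a connected subtree. All three properties hold, so this is a valid tree decomposition of width max|bag| − 1 = 2, and hence tw(G) ≤ 2.

Yes; width 2.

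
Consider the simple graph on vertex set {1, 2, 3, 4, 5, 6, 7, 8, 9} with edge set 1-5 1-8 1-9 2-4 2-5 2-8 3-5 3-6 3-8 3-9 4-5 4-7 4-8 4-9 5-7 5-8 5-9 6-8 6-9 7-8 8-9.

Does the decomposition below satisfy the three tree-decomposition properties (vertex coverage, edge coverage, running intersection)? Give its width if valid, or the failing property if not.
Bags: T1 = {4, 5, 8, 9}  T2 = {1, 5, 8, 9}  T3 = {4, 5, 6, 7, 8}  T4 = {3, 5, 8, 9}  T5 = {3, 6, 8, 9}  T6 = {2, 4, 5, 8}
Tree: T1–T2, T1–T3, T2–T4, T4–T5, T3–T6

No — bags containing vertex 6 are not connected in the tree.

A tree decomposition must satisfy three properties: every vertex lies in some bag; for every edge, both endpoints lie together in some bag; and for every vertex, the bags containing it form a connected subtree. Here bags containing vertex 6 are not connected in the tree, so the decomposition is invalid.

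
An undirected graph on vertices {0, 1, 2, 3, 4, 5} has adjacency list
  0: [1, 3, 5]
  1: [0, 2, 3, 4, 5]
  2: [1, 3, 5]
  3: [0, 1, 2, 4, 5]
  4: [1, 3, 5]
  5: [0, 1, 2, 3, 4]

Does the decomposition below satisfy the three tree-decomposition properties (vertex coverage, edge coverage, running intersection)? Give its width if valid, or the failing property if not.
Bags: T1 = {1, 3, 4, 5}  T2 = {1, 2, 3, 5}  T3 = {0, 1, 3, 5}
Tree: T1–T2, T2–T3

Yes; width 3.

Vertex coverage: the bags together contain {0, 1, 2, 3, 4, 5}, the full vertex set. Edge coverage: each edge of G has both endpoints in at least one bag. Running intersection: for every vertex, the bags containing it form a connected subtree. All three properties hold, so this is a valid tree decomposition of width max|bag| − 1 = 3, and hence tw(G) ≤ 3.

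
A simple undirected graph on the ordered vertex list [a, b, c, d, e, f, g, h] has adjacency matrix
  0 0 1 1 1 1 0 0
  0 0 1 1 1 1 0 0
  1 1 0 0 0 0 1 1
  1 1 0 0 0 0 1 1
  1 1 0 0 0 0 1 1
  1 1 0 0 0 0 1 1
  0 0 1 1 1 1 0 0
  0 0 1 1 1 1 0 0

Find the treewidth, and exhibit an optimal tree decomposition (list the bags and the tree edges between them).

Treewidth 4.
One such decomposition:
Bags: B1 = {a, c, d, e, f}  B2 = {b, c, d, e, f}  B3 = {c, d, e, f, h}  B4 = {c, d, e, f, g}
Tree: B1–B2, B2–B3, B3–B4

Each bag holds 5 vertices, so the decomposition has width 4, which upper-bounds the treewidth. For the lower bound: the 5 vertex sets {a,e}, {b,d}, {f,h}, {c}, {g} are disjoint, each induces a connected subgraph, and every pair is joined by at least one edge of G. Contracting each set to a single vertex therefore yields K_{5} as a minor, and since treewidth is minor-monotone, tw(G) ≥ tw(K_{5}) = 4. Combining the bounds, tw(G) = 4.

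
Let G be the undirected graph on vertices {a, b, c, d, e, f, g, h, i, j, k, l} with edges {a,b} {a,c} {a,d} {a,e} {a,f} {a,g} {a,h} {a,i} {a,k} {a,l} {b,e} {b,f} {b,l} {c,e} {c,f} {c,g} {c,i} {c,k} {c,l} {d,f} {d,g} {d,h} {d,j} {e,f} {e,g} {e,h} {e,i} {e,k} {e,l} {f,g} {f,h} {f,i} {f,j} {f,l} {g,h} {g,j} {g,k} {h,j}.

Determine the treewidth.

4

A width-4 tree decomposition is:
Bags: B1 = {a, c, e, f, l}  B2 = {a, c, e, f, i}  B3 = {a, c, e, f, g}  B4 = {a, e, f, g, h}  B5 = {a, d, f, g, h}  B6 = {d, f, g, h, j}  B7 = {a, c, e, g, k}  B8 = {a, b, e, f, l}
Tree: B1–B2, B2–B3, B3–B4, B4–B5, B5–B6, B3–B7, B1–B8
The largest bag has 5 vertices, giving width 4; this decomposition certifies tw(G) ≤ 4. For the lower bound, the 5 vertices {d, f, g, h, j} are pairwise adjacent, and any tree decomposition puts a clique entirely inside one bag — forcing width ≥ 4. The upper and lower bounds meet at 4, so that is the treewidth.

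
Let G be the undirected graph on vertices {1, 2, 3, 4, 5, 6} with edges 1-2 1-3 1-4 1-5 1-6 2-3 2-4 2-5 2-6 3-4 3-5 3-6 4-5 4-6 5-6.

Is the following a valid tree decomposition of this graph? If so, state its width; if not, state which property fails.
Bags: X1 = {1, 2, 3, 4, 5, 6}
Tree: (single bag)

Every vertex of G appears in some bag (union = {1, 2, 3, 4, 5, 6}); every edge is covered by a bag; and for each vertex v the set of bags containing v is connected in the bag tree. The decomposition is therefore valid. The largest bag has 6 vertices, so the width is 5.

Yes; width 5.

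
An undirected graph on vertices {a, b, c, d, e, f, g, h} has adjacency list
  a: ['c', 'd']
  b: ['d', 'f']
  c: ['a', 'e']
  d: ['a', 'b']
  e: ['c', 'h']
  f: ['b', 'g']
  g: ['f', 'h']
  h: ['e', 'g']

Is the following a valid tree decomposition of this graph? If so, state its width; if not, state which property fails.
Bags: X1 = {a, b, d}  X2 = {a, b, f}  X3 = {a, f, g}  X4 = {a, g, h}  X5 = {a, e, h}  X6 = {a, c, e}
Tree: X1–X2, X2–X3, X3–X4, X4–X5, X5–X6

Checking the three conditions: (i) the bags cover all of {a, b, c, d, e, f, g, h}; (ii) for each edge, some bag contains both endpoints; (iii) the bags containing any fixed vertex form a subtree. All hold, so the decomposition is valid with width 3 − 1 = 2.

Yes; width 2.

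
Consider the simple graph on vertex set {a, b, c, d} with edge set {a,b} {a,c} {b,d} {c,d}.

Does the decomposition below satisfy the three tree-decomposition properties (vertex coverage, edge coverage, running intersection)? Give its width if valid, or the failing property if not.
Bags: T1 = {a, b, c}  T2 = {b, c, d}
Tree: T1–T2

Yes; width 2.

Checking the three conditions: (i) the bags cover all of {a, b, c, d}; (ii) for each edge, some bag contains both endpoints; (iii) the bags containing any fixed vertex form a subtree. All hold, so the decomposition is valid with width 3 − 1 = 2.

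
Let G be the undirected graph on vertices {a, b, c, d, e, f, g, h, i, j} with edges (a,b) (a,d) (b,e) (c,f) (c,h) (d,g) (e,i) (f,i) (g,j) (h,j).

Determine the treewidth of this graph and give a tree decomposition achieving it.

Treewidth 2.
One such decomposition:
Bags: B1 = {c, h, j}  B2 = {c, g, j}  B3 = {c, d, g}  B4 = {a, c, d}  B5 = {a, b, c}  B6 = {b, c, e}  B7 = {c, e, i}  B8 = {c, f, i}
Tree: B1–B2, B2–B3, B3–B4, B4–B5, B5–B6, B6–B7, B7–B8

Every bag has size at most 3, so the width is 3 − 1 = 2 and tw(G) ≤ 2. Since c–h–j–g–d–a–b–e–i–f–c is a cycle in G, G is not acyclic. Forests are exactly the graphs of treewidth ≤ 1, so tw(G) ≥ 2. Combining the bounds, tw(G) = 2.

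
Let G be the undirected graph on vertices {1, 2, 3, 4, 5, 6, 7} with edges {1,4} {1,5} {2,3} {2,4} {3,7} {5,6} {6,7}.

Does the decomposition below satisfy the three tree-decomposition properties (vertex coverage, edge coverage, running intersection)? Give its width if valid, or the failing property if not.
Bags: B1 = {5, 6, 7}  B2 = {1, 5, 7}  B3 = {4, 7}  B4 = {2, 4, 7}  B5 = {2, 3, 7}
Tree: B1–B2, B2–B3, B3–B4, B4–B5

No — edge (1,4) lies in no bag.

A tree decomposition must satisfy three properties: every vertex lies in some bag; for every edge, both endpoints lie together in some bag; and for every vertex, the bags containing it form a connected subtree. Here edge (1,4) lies in no bag, so the decomposition is invalid.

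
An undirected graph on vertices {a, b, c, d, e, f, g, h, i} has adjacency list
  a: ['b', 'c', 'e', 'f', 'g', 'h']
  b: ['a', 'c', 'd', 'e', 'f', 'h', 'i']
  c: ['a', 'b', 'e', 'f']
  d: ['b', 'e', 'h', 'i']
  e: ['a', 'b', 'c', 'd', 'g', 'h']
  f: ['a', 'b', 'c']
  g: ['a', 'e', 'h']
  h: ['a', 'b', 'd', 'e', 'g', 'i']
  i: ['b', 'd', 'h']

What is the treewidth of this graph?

3

A width-3 tree decomposition is:
Bags: B1 = {b, d, e, h}  B2 = {a, b, e, h}  B3 = {a, b, c, e}  B4 = {a, b, c, f}  B5 = {b, d, h, i}  B6 = {a, e, g, h}
Tree: B1–B2, B2–B3, B3–B4, B1–B5, B2–B6
Every bag has size at most 4, so the width is 4 − 1 = 3 and tw(G) ≤ 3. For the lower bound, the 4 vertices {a, e, g, h} are pairwise adjacent, and any tree decomposition puts a clique entirely inside one bag — forcing width ≥ 3. Combining the bounds, tw(G) = 3.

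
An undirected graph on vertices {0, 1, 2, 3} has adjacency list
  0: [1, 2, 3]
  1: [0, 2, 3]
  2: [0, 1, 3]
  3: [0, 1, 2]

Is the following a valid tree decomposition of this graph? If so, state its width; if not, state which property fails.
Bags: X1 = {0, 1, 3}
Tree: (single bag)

A tree decomposition must satisfy three properties: every vertex lies in some bag; for every edge, both endpoints lie together in some bag; and for every vertex, the bags containing it form a connected subtree. Here vertex 2 appears in no bag, so the decomposition is invalid.

No — vertex 2 appears in no bag.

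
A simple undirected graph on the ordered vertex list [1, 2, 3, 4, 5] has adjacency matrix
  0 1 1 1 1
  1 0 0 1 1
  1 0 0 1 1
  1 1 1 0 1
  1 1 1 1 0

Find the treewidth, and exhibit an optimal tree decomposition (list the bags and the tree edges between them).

The largest bag has 4 vertices, giving width 3; this decomposition certifies tw(G) ≤ 3. On the other hand G contains the 4-clique {1, 2, 4, 5}. A clique must lie in a single bag of any decomposition, so no decomposition can have width below 3. Combining the bounds, tw(G) = 3.

Treewidth 3.
One such decomposition:
Bags: B1 = {1, 2, 4, 5}  B2 = {1, 3, 4, 5}
Tree: B1–B2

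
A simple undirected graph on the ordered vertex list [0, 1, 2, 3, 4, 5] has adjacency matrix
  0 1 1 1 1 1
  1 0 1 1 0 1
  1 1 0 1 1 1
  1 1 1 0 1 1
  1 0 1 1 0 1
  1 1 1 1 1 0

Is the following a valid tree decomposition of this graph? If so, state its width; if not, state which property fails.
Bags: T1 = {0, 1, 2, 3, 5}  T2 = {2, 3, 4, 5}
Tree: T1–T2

A tree decomposition must satisfy three properties: every vertex lies in some bag; for every edge, both endpoints lie together in some bag; and for every vertex, the bags containing it form a connected subtree. Here edge (0,4) lies in no bag, so the decomposition is invalid.

No — edge (0,4) lies in no bag.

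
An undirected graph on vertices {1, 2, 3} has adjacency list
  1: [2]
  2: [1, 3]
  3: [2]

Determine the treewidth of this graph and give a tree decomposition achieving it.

Every bag has size at most 2, so the width is 2 − 1 = 1 and tw(G) ≤ 1. Since G has at least one edge (e.g. 3–2), it is not an edgeless graph, so tw(G) ≥ 1. Combining the bounds, tw(G) = 1.

Treewidth 1.
One optimal decomposition is:
Bags: B1 = {2, 3}  B2 = {1, 2}
Tree: B1–B2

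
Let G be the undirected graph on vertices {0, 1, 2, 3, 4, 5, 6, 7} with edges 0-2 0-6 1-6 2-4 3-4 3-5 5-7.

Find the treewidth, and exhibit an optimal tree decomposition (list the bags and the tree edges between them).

Treewidth 1.
One optimal decomposition is:
Bags: B1 = {5, 7}  B2 = {3, 5}  B3 = {3, 4}  B4 = {2, 4}  B5 = {0, 2}  B6 = {0, 6}  B7 = {1, 6}
Tree: B1–B2, B2–B3, B3–B4, B4–B5, B5–B6, B6–B7

The largest bag has 2 vertices, giving width 1; this decomposition certifies tw(G) ≤ 1. Any graph with an edge has treewidth ≥ 1, and G has the edge 7–5. Therefore the treewidth is 1.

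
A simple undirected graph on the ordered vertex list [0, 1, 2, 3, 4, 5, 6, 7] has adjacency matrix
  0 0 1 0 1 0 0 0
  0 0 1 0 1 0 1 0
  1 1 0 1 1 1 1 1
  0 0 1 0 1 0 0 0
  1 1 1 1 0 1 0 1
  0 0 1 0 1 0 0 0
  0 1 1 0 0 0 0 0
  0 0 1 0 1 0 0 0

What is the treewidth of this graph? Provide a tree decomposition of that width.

Treewidth 2.
One optimal decomposition is:
Bags: B1 = {2, 4, 5}  B2 = {0, 2, 4}  B3 = {1, 2, 4}  B4 = {1, 2, 6}  B5 = {2, 3, 4}  B6 = {2, 4, 7}
Tree: B1–B2, B1–B3, B3–B4, B2–B5, B2–B6

Every bag has size at most 3, so the width is 3 − 1 = 2 and tw(G) ≤ 2. Conversely, {0, 2, 4} is a clique of size 3, and the vertices of any clique must share a bag in every tree decomposition; so some bag has ≥ 3 vertices and tw(G) ≥ 2. Therefore the treewidth is 2.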